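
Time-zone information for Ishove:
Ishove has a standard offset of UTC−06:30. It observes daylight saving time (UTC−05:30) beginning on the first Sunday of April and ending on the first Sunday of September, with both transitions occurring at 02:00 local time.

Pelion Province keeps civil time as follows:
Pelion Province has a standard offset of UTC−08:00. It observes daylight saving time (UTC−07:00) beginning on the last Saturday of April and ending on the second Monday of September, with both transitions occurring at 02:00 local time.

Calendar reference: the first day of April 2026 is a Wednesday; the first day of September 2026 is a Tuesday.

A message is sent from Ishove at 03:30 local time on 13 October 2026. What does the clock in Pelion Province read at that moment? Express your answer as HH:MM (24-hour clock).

1 April 2026 is a Wednesday, so the first Sunday is April 5.
1 September 2026 is a Tuesday, so the first Sunday is September 6.
13 October 2026 is outside the daylight-saving period (5 April – 6 September), so Ishove is on standard time, UTC−06:30.
03:30 Ishove + 6h30m = 10:00 UTC.
1 April 2026 is a Wednesday, so Saturdays fall on 4, 11, 18, 25; the last is April 25.
1 September 2026 is a Tuesday, so the first Monday is September 7 and the second is September 14.
At the standard offset (UTC−08:00), 10:00 UTC − 8h = 02:00 Pelion Province standard time.
Daylight saving runs 25 April – 14 September; the standard-time date in Pelion Province, 13 October 2026, is outside that window, so Pelion Province is on standard time at UTC−08:00.
10:00 UTC − 8h = 02:00 Pelion Province.

02:00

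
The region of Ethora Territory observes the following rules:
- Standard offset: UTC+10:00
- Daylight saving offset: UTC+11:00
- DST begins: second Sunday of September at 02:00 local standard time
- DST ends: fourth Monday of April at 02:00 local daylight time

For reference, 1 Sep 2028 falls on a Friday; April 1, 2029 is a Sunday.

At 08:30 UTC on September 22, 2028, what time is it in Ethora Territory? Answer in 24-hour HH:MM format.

19:30

1 September 2028 is a Friday, so the first Sunday is September 3 and the second is September 10.
1 April 2029 is a Sunday, so the first Monday is April 2 and the fourth is April 23.
At the standard offset (UTC+10:00), 08:30 UTC + 10h = 18:30 Ethora Territory standard time.
The standard-time date in Ethora Territory, September 22, 2028, lies within the daylight-saving period (10 September 2028 – 23 April 2029), so Ethora Territory is on daylight time, UTC+11:00.
08:30 UTC + 11h = 19:30 local.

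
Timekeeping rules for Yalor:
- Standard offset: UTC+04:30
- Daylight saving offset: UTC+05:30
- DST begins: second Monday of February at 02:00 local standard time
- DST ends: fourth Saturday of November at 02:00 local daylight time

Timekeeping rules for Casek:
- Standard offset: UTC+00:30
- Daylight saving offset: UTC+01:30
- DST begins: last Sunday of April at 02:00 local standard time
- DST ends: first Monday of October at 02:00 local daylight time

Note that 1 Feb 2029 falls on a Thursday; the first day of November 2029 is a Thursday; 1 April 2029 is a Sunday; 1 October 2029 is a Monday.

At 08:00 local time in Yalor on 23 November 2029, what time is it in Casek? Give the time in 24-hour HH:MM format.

1 February 2029 is a Thursday, so the first Monday is February 5 and the second is February 12.
1 November 2029 is a Thursday, so the first Saturday is November 3 and the fourth is November 24.
23 November 2029 lies within the daylight-saving period (12 February – 24 November), so Yalor is on daylight time, UTC+05:30.
08:00 Yalor − 5h30m = 02:30 UTC.
1 April 2029 is a Sunday, so Sundays fall on 1, 8, 15, 22, 29; the last is April 29.
1 October 2029 is a Monday, so the first Monday is October 1.
At the standard offset (UTC+00:30), 02:30 UTC + 0h30m = 03:00 Casek standard time.
The standard-time date in Casek, 23 November 2029, does not fall between 29 April and 1 October, so daylight saving is not in effect and Casek is at UTC+00:30.
02:30 UTC + 0h30m = 03:00 Casek.

03:00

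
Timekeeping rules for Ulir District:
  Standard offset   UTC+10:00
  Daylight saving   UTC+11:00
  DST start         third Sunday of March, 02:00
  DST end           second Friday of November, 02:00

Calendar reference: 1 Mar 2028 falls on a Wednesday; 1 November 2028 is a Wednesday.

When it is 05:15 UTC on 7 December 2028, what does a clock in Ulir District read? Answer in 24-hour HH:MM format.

1 March 2028 is a Wednesday, so the first Sunday is March 5 and the third is March 19.
1 November 2028 is a Wednesday, so the first Friday is November 3 and the second is November 10.
At the standard offset (UTC+10:00), 05:15 UTC + 10h = 15:15 Ulir District standard time.
Daylight saving runs 19 March – 10 November; the standard-time date in Ulir District, 7 December 2028, is outside that window, so Ulir District is on standard time at UTC+10:00.
05:15 UTC + 10h = 15:15 local.

15:15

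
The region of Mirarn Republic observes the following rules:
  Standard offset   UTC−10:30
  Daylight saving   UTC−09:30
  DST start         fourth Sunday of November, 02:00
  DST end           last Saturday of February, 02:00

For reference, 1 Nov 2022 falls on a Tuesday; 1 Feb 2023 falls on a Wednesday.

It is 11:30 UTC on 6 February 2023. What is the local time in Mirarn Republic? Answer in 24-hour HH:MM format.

1 November 2022 is a Tuesday, so the first Sunday is November 6 and the fourth is November 27.
1 February 2023 is a Wednesday, so Saturdays fall on 4, 11, 18, 25; the last is February 25.
At the standard offset (UTC−10:30), 11:30 UTC − 10h30m = 01:00 Mirarn Republic standard time.
Daylight saving runs 27 November 2022 – 25 February 2023; the standard-time date in Mirarn Republic, 6 February 2023, is inside that window, so Mirarn Republic is at UTC−09:30.
11:30 UTC − 9h30m = 02:00 local.

02:00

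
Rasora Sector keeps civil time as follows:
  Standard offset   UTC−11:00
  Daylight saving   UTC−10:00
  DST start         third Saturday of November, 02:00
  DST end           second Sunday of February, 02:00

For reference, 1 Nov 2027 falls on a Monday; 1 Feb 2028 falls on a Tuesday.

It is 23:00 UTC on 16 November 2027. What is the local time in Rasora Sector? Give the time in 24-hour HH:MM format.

1 November 2027 is a Monday, so the first Saturday is November 6 and the third is November 20.
1 February 2028 is a Tuesday, so the first Sunday is February 6 and the second is February 13.
At the standard offset (UTC−11:00), 23:00 UTC − 11h = 12:00 Rasora Sector standard time.
The standard-time date in Rasora Sector, 16 November 2027, does not fall between 20 November 2027 and 13 February 2028, so daylight saving is not in effect and Rasora Sector is at UTC−11:00.
23:00 UTC − 11h = 12:00 local.

12:00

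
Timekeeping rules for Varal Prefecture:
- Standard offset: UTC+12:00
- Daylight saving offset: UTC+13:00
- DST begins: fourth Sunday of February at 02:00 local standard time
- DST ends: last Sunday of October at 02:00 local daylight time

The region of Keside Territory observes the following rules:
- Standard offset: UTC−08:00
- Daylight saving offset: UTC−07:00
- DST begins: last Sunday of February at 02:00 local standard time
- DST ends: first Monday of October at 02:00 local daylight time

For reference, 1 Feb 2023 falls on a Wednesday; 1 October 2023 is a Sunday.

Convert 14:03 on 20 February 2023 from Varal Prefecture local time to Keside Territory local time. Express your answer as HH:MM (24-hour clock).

18:03

1 February 2023 is a Wednesday, so the first Sunday is February 5 and the fourth is February 26.
1 October 2023 is a Sunday, so Sundays fall on 1, 8, 15, 22, 29; the last is October 29.
20 February 2023 does not fall between 26 February and 29 October, so daylight saving is not in effect and Varal Prefecture is at UTC+12:00.
14:03 Varal Prefecture − 12h = 02:03 UTC.
1 February 2023 is a Wednesday, so Sundays fall on 5, 12, 19, 26; the last is February 26.
1 October 2023 is a Sunday, so the first Monday is October 2.
At the standard offset (UTC−08:00), 02:03 UTC − 8h = 18:03 Keside Territory standard time (rolling into the previous day, 19 February 2023).
The standard-time date in Keside Territory, 19 February 2023, is outside the daylight-saving period (26 February – 2 October), so Keside Territory is on standard time, UTC−08:00.
02:03 UTC − 8h = 18:03 Keside Territory (rolling into the previous day, 19 February 2023).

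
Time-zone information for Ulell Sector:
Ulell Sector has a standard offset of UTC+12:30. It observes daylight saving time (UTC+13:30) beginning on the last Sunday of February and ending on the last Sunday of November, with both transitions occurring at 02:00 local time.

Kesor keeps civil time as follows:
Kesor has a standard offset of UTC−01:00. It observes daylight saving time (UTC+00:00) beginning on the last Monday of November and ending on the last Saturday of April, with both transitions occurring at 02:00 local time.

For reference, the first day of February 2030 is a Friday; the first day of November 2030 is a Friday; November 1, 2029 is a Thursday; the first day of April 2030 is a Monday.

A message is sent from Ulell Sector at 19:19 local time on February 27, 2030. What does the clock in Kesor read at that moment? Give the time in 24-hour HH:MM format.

05:49

1 February 2030 is a Friday, so Sundays fall on 3, 10, 17, 24; the last is February 24.
1 November 2030 is a Friday, so Sundays fall on 3, 10, 17, 24; the last is November 24.
February 27, 2030 lies within the daylight-saving period (24 February – 24 November), so Ulell Sector is on daylight time, UTC+13:30.
19:19 Ulell Sector − 13h30m = 05:49 UTC.
1 November 2029 is a Thursday, so Mondays fall on 5, 12, 19, 26; the last is November 26.
1 April 2030 is a Monday, so Saturdays fall on 6, 13, 20, 27; the last is April 27.
At the standard offset (UTC−01:00), 05:49 UTC − 1h = 04:49 Kesor standard time.
The standard-time date in Kesor, February 27, 2030, lies within the daylight-saving period (26 November 2029 – 27 April 2030), so Kesor is on daylight time, UTC+00:00.
05:49 UTC + 0h = 05:49 Kesor.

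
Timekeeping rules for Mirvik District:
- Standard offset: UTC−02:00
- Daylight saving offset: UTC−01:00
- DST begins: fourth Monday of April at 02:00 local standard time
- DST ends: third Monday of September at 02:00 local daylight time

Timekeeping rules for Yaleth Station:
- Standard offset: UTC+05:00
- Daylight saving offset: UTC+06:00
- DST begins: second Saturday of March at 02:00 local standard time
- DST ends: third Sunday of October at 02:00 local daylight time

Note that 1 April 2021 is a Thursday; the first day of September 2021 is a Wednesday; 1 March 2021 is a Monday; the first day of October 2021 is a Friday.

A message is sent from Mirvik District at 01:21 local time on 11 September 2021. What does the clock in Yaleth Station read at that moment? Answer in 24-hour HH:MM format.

1 April 2021 is a Thursday, so the first Monday is April 5 and the fourth is April 26.
1 September 2021 is a Wednesday, so the first Monday is September 6 and the third is September 20.
11 September 2021 falls between 26 April and 20 September, so daylight saving is in effect and Mirvik District is at UTC−01:00.
01:21 Mirvik District + 1h = 02:21 UTC.
1 March 2021 is a Monday, so the first Saturday is March 6 and the second is March 13.
1 October 2021 is a Friday, so the first Sunday is October 3 and the third is October 17.
At the standard offset (UTC+05:00), 02:21 UTC + 5h = 07:21 Yaleth Station standard time.
The standard-time date in Yaleth Station, 11 September 2021, falls between 13 March and 17 October, so daylight saving is in effect and Yaleth Station is at UTC+06:00.
02:21 UTC + 6h = 08:21 Yaleth Station.

08:21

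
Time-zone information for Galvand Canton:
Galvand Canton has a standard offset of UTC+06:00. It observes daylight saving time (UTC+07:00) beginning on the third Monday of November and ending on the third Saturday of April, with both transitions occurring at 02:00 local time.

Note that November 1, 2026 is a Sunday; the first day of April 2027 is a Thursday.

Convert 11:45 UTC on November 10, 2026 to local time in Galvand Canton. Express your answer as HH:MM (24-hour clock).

1 November 2026 is a Sunday, so the first Monday is November 2 and the third is November 16.
1 April 2027 is a Thursday, so the first Saturday is April 3 and the third is April 17.
At the standard offset (UTC+06:00), 11:45 UTC + 6h = 17:45 Galvand Canton standard time.
Daylight saving runs 16 November 2026 – 17 April 2027; the standard-time date in Galvand Canton, November 10, 2026, is outside that window, so Galvand Canton is on standard time at UTC+06:00.
11:45 UTC + 6h = 17:45 local.

17:45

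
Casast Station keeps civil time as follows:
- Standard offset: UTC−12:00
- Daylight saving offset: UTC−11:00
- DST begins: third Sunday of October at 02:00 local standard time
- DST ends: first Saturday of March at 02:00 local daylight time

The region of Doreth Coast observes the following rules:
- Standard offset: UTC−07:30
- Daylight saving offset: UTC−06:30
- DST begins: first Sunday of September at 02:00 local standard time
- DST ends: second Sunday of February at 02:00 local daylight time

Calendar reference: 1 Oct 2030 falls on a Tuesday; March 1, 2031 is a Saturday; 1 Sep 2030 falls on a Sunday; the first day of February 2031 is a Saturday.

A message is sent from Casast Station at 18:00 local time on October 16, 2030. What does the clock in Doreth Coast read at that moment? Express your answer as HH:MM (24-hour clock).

1 October 2030 is a Tuesday, so the first Sunday is October 6 and the third is October 20.
1 March 2031 is a Saturday, so the first Saturday is March 1.
Daylight saving runs 20 October 2030 – 1 March 2031; October 16, 2030 is outside that window, so Casast Station is on standard time at UTC−12:00.
18:00 Casast Station + 12h = 06:00 UTC (rolling into the next day, 17 October 2030).
1 September 2030 is a Sunday, so the first Sunday is September 1.
1 February 2031 is a Saturday, so the first Sunday is February 2 and the second is February 9.
At the standard offset (UTC−07:30), 06:00 UTC − 7h30m = 22:30 Doreth Coast standard time (rolling into the previous day, 16 October 2030).
The standard-time date in Doreth Coast, October 16, 2030, falls between 1 September 2030 and 9 February 2031, so daylight saving is in effect and Doreth Coast is at UTC−06:30.
06:00 UTC − 6h30m = 23:30 Doreth Coast (rolling into the previous day, 16 October 2030).

23:30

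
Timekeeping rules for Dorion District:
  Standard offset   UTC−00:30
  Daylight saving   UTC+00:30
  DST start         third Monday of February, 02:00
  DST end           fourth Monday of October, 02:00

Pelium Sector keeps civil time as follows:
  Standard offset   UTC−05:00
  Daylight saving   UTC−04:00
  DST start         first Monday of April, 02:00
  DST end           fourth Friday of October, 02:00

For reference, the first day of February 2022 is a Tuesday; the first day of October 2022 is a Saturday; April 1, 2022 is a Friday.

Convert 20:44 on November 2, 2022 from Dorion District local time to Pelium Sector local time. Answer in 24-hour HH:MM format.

16:14

1 February 2022 is a Tuesday, so the first Monday is February 7 and the third is February 21.
1 October 2022 is a Saturday, so the first Monday is October 3 and the fourth is October 24.
November 2, 2022 is outside the daylight-saving period (21 February – 24 October), so Dorion District is on standard time, UTC−00:30.
20:44 Dorion District + 0h30m = 21:14 UTC.
1 April 2022 is a Friday, so the first Monday is April 4.
1 October 2022 is a Saturday, so the first Friday is October 7 and the fourth is October 28.
At the standard offset (UTC−05:00), 21:14 UTC − 5h = 16:14 Pelium Sector standard time.
The standard-time date in Pelium Sector, November 2, 2022, does not fall between 4 April and 28 October, so daylight saving is not in effect and Pelium Sector is at UTC−05:00.
21:14 UTC − 5h = 16:14 Pelium Sector.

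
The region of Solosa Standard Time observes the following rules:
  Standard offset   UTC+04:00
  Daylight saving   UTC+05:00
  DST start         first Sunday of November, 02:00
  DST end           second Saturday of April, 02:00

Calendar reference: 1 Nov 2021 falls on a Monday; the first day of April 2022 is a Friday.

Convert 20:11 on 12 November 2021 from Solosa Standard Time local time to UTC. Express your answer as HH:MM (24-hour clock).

15:11

1 November 2021 is a Monday, so the first Sunday is November 7.
1 April 2022 is a Friday, so the first Saturday is April 2 and the second is April 9.
12 November 2021 lies within the daylight-saving period (7 November 2021 – 9 April 2022), so Solosa Standard Time is on daylight time, UTC+05:00.
20:11 local − 5h = 15:11 UTC.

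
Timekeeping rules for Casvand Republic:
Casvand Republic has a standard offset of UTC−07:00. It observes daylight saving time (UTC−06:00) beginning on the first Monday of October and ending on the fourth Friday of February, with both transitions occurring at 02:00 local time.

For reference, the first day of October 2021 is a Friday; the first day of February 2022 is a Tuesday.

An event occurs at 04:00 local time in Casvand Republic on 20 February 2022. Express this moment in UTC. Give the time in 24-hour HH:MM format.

10:00

1 October 2021 is a Friday, so the first Monday is October 4.
1 February 2022 is a Tuesday, so the first Friday is February 4 and the fourth is February 25.
20 February 2022 lies within the daylight-saving period (4 October 2021 – 25 February 2022), so Casvand Republic is on daylight time, UTC−06:00.
04:00 local + 6h = 10:00 UTC.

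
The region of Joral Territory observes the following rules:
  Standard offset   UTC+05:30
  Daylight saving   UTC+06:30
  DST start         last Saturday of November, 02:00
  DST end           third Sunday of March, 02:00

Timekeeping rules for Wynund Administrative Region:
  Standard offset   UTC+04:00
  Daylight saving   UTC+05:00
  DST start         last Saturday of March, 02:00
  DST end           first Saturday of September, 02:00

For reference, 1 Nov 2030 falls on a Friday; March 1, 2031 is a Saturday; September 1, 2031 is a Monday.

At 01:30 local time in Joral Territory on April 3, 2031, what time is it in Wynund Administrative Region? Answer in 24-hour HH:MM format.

1 November 2030 is a Friday, so Saturdays fall on 2, 9, 16, 23, 30; the last is November 30.
1 March 2031 is a Saturday, so the first Sunday is March 2 and the third is March 16.
April 3, 2031 does not fall between 30 November 2030 and 16 March 2031, so daylight saving is not in effect and Joral Territory is at UTC+05:30.
01:30 Joral Territory − 5h30m = 20:00 UTC (rolling into the previous day, 2 April 2031).
1 March 2031 is a Saturday, so Saturdays fall on 1, 8, 15, 22, 29; the last is March 29.
1 September 2031 is a Monday, so the first Saturday is September 6.
At the standard offset (UTC+04:00), 20:00 UTC + 4h = 00:00 Wynund Administrative Region standard time (rolling into the next day, 3 April 2031).
Daylight saving runs 29 March – 6 September; the standard-time date in Wynund Administrative Region, April 3, 2031, is inside that window, so Wynund Administrative Region is at UTC+05:00.
20:00 UTC + 5h = 01:00 Wynund Administrative Region (rolling into the next day, 3 April 2031).

01:00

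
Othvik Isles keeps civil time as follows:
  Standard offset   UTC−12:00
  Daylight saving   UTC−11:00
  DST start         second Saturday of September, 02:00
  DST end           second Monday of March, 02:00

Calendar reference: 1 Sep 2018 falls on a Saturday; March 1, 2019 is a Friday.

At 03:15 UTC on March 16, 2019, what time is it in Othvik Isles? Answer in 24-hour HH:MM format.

15:15

1 September 2018 is a Saturday, so the first Saturday is September 1 and the second is September 8.
1 March 2019 is a Friday, so the first Monday is March 4 and the second is March 11.
At the standard offset (UTC−12:00), 03:15 UTC − 12h = 15:15 Othvik Isles standard time (rolling into the previous day, 15 March 2019).
Daylight saving runs 8 September 2018 – 11 March 2019; the standard-time date in Othvik Isles, March 15, 2019, is outside that window, so Othvik Isles is on standard time at UTC−12:00.
03:15 UTC − 12h = 15:15 local (rolling into the previous day, 15 March 2019).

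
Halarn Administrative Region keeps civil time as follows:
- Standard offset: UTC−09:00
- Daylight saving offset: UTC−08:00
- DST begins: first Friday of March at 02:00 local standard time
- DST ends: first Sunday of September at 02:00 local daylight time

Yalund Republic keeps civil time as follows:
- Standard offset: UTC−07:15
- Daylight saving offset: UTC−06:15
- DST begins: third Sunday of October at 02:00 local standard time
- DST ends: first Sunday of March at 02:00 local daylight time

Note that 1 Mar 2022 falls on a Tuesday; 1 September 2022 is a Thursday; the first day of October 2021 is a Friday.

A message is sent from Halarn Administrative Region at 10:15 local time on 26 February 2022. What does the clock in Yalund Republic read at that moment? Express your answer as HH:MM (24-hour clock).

1 March 2022 is a Tuesday, so the first Friday is March 4.
1 September 2022 is a Thursday, so the first Sunday is September 4.
26 February 2022 is outside the daylight-saving period (4 March – 4 September), so Halarn Administrative Region is on standard time, UTC−09:00.
10:15 Halarn Administrative Region + 9h = 19:15 UTC.
1 October 2021 is a Friday, so the first Sunday is October 3 and the third is October 17.
1 March 2022 is a Tuesday, so the first Sunday is March 6.
At the standard offset (UTC−07:15), 19:15 UTC − 7h15m = 12:00 Yalund Republic standard time.
Daylight saving runs 17 October 2021 – 6 March 2022; the standard-time date in Yalund Republic, 26 February 2022, is inside that window, so Yalund Republic is at UTC−06:15.
19:15 UTC − 6h15m = 13:00 Yalund Republic.

13:00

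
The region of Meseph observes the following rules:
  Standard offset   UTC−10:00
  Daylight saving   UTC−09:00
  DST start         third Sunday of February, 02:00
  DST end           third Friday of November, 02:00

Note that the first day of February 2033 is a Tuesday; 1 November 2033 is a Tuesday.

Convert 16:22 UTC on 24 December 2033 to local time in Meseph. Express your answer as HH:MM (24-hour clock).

06:22

1 February 2033 is a Tuesday, so the first Sunday is February 6 and the third is February 20.
1 November 2033 is a Tuesday, so the first Friday is November 4 and the third is November 18.
At the standard offset (UTC−10:00), 16:22 UTC − 10h = 06:22 Meseph standard time.
The standard-time date in Meseph, 24 December 2033, is outside the daylight-saving period (20 February – 18 November), so Meseph is on standard time, UTC−10:00.
16:22 UTC − 10h = 06:22 local.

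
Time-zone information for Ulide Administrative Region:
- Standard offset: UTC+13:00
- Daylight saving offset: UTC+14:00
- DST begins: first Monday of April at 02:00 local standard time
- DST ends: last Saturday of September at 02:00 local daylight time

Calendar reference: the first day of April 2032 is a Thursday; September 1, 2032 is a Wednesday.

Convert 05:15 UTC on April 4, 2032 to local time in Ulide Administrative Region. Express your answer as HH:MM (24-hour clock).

18:15

1 April 2032 is a Thursday, so the first Monday is April 5.
1 September 2032 is a Wednesday, so Saturdays fall on 4, 11, 18, 25; the last is September 25.
At the standard offset (UTC+13:00), 05:15 UTC + 13h = 18:15 Ulide Administrative Region standard time.
Daylight saving runs 5 April – 25 September; the standard-time date in Ulide Administrative Region, April 4, 2032, is outside that window, so Ulide Administrative Region is on standard time at UTC+13:00.
05:15 UTC + 13h = 18:15 local.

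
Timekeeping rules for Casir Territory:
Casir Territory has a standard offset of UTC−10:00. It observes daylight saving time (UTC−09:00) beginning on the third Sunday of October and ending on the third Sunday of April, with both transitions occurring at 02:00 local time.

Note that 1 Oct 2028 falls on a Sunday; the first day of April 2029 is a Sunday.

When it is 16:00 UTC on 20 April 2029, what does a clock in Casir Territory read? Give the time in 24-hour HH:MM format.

06:00

1 October 2028 is a Sunday, so the first Sunday is October 1 and the third is October 15.
1 April 2029 is a Sunday, so the first Sunday is April 1 and the third is April 15.
At the standard offset (UTC−10:00), 16:00 UTC − 10h = 06:00 Casir Territory standard time.
Daylight saving runs 15 October 2028 – 15 April 2029; the standard-time date in Casir Territory, 20 April 2029, is outside that window, so Casir Territory is on standard time at UTC−10:00.
16:00 UTC − 10h = 06:00 local.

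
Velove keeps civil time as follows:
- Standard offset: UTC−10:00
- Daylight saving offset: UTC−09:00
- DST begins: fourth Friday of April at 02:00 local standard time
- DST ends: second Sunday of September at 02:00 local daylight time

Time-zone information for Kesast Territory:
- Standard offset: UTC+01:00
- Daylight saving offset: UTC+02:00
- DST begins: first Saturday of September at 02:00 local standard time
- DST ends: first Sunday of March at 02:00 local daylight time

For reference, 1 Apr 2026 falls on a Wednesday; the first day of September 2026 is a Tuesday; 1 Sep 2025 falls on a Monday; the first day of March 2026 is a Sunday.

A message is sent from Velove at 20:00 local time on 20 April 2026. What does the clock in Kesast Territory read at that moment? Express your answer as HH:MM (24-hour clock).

07:00

1 April 2026 is a Wednesday, so the first Friday is April 3 and the fourth is April 24.
1 September 2026 is a Tuesday, so the first Sunday is September 6 and the second is September 13.
20 April 2026 does not fall between 24 April and 13 September, so daylight saving is not in effect and Velove is at UTC−10:00.
20:00 Velove + 10h = 06:00 UTC (rolling into the next day, 21 April 2026).
1 September 2025 is a Monday, so the first Saturday is September 6.
1 March 2026 is a Sunday, so the first Sunday is March 1.
At the standard offset (UTC+01:00), 06:00 UTC + 1h = 07:00 Kesast Territory standard time.
Daylight saving runs 6 September 2025 – 1 March 2026; the standard-time date in Kesast Territory, 21 April 2026, is outside that window, so Kesast Territory is on standard time at UTC+01:00.
06:00 UTC + 1h = 07:00 Kesast Territory.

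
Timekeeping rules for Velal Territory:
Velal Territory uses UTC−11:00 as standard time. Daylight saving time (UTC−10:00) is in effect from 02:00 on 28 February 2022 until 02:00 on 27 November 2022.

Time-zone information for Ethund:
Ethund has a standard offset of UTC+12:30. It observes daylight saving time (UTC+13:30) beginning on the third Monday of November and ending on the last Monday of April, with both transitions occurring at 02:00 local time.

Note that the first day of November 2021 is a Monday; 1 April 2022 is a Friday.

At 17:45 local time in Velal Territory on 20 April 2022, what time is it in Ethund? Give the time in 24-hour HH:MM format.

20 April 2022 lies within the daylight-saving period (28 February – 27 November), so Velal Territory is on daylight time, UTC−10:00.
17:45 Velal Territory + 10h = 03:45 UTC (rolling into the next day, 21 April 2022).
1 November 2021 is a Monday, so the first Monday is November 1 and the third is November 15.
1 April 2022 is a Friday, so Mondays fall on 4, 11, 18, 25; the last is April 25.
At the standard offset (UTC+12:30), 03:45 UTC + 12h30m = 16:15 Ethund standard time.
The standard-time date in Ethund, 21 April 2022, lies within the daylight-saving period (15 November 2021 – 25 April 2022), so Ethund is on daylight time, UTC+13:30.
03:45 UTC + 13h30m = 17:15 Ethund.

17:15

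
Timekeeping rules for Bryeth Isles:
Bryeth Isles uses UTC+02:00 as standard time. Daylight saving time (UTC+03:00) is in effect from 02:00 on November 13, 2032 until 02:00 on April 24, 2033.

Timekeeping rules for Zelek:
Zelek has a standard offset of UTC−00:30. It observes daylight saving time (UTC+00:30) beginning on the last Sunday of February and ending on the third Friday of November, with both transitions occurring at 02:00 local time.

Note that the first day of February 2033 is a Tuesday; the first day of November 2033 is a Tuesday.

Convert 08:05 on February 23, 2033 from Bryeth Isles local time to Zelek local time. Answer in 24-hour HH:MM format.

04:35

February 23, 2033 falls between 13 November 2032 and 24 April 2033, so daylight saving is in effect and Bryeth Isles is at UTC+03:00.
08:05 Bryeth Isles − 3h = 05:05 UTC.
1 February 2033 is a Tuesday, so Sundays fall on 6, 13, 20, 27; the last is February 27.
1 November 2033 is a Tuesday, so the first Friday is November 4 and the third is November 18.
At the standard offset (UTC−00:30), 05:05 UTC − 0h30m = 04:35 Zelek standard time.
The standard-time date in Zelek, February 23, 2033, does not fall between 27 February and 18 November, so daylight saving is not in effect and Zelek is at UTC−00:30.
05:05 UTC − 0h30m = 04:35 Zelek.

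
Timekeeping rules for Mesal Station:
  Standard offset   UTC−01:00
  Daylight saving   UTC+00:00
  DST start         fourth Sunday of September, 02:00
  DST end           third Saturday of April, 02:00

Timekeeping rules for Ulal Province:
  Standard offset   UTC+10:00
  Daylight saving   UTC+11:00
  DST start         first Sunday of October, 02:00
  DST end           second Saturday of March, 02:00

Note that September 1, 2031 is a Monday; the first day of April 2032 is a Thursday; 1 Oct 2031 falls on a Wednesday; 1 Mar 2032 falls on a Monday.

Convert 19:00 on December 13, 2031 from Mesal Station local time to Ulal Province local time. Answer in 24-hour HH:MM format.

06:00

1 September 2031 is a Monday, so the first Sunday is September 7 and the fourth is September 28.
1 April 2032 is a Thursday, so the first Saturday is April 3 and the third is April 17.
December 13, 2031 lies within the daylight-saving period (28 September 2031 – 17 April 2032), so Mesal Station is on daylight time, UTC+00:00.
19:00 Mesal Station − 0h = 19:00 UTC.
1 October 2031 is a Wednesday, so the first Sunday is October 5.
1 March 2032 is a Monday, so the first Saturday is March 6 and the second is March 13.
At the standard offset (UTC+10:00), 19:00 UTC + 10h = 05:00 Ulal Province standard time (rolling into the next day, 14 December 2031).
Daylight saving runs 5 October 2031 – 13 March 2032; the standard-time date in Ulal Province, December 14, 2031, is inside that window, so Ulal Province is at UTC+11:00.
19:00 UTC + 11h = 06:00 Ulal Province (rolling into the next day, 14 December 2031).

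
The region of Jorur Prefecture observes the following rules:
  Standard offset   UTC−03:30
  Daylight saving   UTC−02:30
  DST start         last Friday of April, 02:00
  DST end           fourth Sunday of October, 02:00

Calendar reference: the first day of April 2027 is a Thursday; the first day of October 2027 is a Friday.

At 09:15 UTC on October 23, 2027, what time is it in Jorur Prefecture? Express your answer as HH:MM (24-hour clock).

06:45

1 April 2027 is a Thursday, so Fridays fall on 2, 9, 16, 23, 30; the last is April 30.
1 October 2027 is a Friday, so the first Sunday is October 3 and the fourth is October 24.
At the standard offset (UTC−03:30), 09:15 UTC − 3h30m = 05:45 Jorur Prefecture standard time.
The standard-time date in Jorur Prefecture, October 23, 2027, falls between 30 April and 24 October, so daylight saving is in effect and Jorur Prefecture is at UTC−02:30.
09:15 UTC − 2h30m = 06:45 local.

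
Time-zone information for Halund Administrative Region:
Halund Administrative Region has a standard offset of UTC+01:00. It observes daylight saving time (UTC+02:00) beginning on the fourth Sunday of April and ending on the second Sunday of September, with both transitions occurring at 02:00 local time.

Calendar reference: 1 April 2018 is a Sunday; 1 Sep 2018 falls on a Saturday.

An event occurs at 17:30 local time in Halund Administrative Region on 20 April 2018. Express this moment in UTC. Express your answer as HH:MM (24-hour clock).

16:30

1 April 2018 is a Sunday, so the first Sunday is April 1 and the fourth is April 22.
1 September 2018 is a Saturday, so the first Sunday is September 2 and the second is September 9.
20 April 2018 is outside the daylight-saving period (22 April – 9 September), so Halund Administrative Region is on standard time, UTC+01:00.
17:30 local − 1h = 16:30 UTC.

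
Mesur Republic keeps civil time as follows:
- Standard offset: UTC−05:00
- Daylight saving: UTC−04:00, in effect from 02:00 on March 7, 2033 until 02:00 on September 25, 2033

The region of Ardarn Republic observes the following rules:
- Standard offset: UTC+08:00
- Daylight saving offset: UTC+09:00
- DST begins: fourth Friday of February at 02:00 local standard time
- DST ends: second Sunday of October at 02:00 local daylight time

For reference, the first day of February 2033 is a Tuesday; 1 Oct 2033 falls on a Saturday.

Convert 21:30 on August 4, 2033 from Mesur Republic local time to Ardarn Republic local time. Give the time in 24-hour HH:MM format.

August 4, 2033 falls between 7 March and 25 September, so daylight saving is in effect and Mesur Republic is at UTC−04:00.
21:30 Mesur Republic + 4h = 01:30 UTC (rolling into the next day, 5 August 2033).
1 February 2033 is a Tuesday, so the first Friday is February 4 and the fourth is February 25.
1 October 2033 is a Saturday, so the first Sunday is October 2 and the second is October 9.
At the standard offset (UTC+08:00), 01:30 UTC + 8h = 09:30 Ardarn Republic standard time.
Daylight saving runs 25 February – 9 October; the standard-time date in Ardarn Republic, August 5, 2033, is inside that window, so Ardarn Republic is at UTC+09:00.
01:30 UTC + 9h = 10:30 Ardarn Republic.

10:30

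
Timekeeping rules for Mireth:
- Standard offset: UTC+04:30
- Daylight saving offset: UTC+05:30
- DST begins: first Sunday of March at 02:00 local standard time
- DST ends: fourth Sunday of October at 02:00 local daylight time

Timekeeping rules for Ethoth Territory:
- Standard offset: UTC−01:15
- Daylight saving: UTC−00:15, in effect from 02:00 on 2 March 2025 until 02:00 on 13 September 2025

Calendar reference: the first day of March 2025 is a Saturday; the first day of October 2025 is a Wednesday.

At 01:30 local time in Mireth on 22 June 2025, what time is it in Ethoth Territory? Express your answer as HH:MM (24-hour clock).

1 March 2025 is a Saturday, so the first Sunday is March 2.
1 October 2025 is a Wednesday, so the first Sunday is October 5 and the fourth is October 26.
Daylight saving runs 2 March – 26 October; 22 June 2025 is inside that window, so Mireth is at UTC+05:30.
01:30 Mireth − 5h30m = 20:00 UTC (rolling into the previous day, 21 June 2025).
At the standard offset (UTC−01:15), 20:00 UTC − 1h15m = 18:45 Ethoth Territory standard time.
Daylight saving runs 2 March – 13 September; the standard-time date in Ethoth Territory, 21 June 2025, is inside that window, so Ethoth Territory is at UTC−00:15.
20:00 UTC − 0h15m = 19:45 Ethoth Territory.

19:45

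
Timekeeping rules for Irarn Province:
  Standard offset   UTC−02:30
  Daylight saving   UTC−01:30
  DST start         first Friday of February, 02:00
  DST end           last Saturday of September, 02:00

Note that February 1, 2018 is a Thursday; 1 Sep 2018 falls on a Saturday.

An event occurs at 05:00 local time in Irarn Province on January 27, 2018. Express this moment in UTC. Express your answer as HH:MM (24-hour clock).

07:30

1 February 2018 is a Thursday, so the first Friday is February 2.
1 September 2018 is a Saturday, so Saturdays fall on 1, 8, 15, 22, 29; the last is September 29.
January 27, 2018 is outside the daylight-saving period (2 February – 29 September), so Irarn Province is on standard time, UTC−02:30.
05:00 local + 2h30m = 07:30 UTC.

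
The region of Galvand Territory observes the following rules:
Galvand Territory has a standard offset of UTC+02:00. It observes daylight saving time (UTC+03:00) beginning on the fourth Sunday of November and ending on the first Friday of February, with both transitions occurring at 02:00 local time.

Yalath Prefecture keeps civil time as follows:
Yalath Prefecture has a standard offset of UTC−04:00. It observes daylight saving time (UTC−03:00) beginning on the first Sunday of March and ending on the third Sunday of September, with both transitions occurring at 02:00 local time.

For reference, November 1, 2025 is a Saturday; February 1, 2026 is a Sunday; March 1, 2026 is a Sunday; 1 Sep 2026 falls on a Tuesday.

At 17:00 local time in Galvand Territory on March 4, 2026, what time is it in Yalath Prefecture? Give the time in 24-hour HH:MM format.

12:00

1 November 2025 is a Saturday, so the first Sunday is November 2 and the fourth is November 23.
1 February 2026 is a Sunday, so the first Friday is February 6.
Daylight saving runs 23 November 2025 – 6 February 2026; March 4, 2026 is outside that window, so Galvand Territory is on standard time at UTC+02:00.
17:00 Galvand Territory − 2h = 15:00 UTC.
1 March 2026 is a Sunday, so the first Sunday is March 1.
1 September 2026 is a Tuesday, so the first Sunday is September 6 and the third is September 20.
At the standard offset (UTC−04:00), 15:00 UTC − 4h = 11:00 Yalath Prefecture standard time.
Daylight saving runs 1 March – 20 September; the standard-time date in Yalath Prefecture, March 4, 2026, is inside that window, so Yalath Prefecture is at UTC−03:00.
15:00 UTC − 3h = 12:00 Yalath Prefecture.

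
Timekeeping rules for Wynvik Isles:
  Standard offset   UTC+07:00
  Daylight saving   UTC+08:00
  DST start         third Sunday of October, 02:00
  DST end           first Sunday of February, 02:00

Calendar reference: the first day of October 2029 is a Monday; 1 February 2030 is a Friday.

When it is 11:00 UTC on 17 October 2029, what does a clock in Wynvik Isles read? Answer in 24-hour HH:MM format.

1 October 2029 is a Monday, so the first Sunday is October 7 and the third is October 21.
1 February 2030 is a Friday, so the first Sunday is February 3.
At the standard offset (UTC+07:00), 11:00 UTC + 7h = 18:00 Wynvik Isles standard time.
The standard-time date in Wynvik Isles, 17 October 2029, does not fall between 21 October 2029 and 3 February 2030, so daylight saving is not in effect and Wynvik Isles is at UTC+07:00.
11:00 UTC + 7h = 18:00 local.

18:00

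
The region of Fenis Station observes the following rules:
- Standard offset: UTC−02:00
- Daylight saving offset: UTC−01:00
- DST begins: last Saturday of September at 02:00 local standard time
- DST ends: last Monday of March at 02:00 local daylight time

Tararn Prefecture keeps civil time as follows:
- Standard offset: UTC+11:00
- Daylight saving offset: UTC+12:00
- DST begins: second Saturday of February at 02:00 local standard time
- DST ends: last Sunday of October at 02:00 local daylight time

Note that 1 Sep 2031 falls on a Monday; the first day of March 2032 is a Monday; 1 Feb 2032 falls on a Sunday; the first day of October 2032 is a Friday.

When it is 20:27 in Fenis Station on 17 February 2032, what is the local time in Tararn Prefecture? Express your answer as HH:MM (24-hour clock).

1 September 2031 is a Monday, so Saturdays fall on 6, 13, 20, 27; the last is September 27.
1 March 2032 is a Monday, so Mondays fall on 1, 8, 15, 22, 29; the last is March 29.
17 February 2032 falls between 27 September 2031 and 29 March 2032, so daylight saving is in effect and Fenis Station is at UTC−01:00.
20:27 Fenis Station + 1h = 21:27 UTC.
1 February 2032 is a Sunday, so the first Saturday is February 7 and the second is February 14.
1 October 2032 is a Friday, so Sundays fall on 3, 10, 17, 24, 31; the last is October 31.
At the standard offset (UTC+11:00), 21:27 UTC + 11h = 08:27 Tararn Prefecture standard time (rolling into the next day, 18 February 2032).
The standard-time date in Tararn Prefecture, 18 February 2032, falls between 14 February and 31 October, so daylight saving is in effect and Tararn Prefecture is at UTC+12:00.
21:27 UTC + 12h = 09:27 Tararn Prefecture (rolling into the next day, 18 February 2032).

09:27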